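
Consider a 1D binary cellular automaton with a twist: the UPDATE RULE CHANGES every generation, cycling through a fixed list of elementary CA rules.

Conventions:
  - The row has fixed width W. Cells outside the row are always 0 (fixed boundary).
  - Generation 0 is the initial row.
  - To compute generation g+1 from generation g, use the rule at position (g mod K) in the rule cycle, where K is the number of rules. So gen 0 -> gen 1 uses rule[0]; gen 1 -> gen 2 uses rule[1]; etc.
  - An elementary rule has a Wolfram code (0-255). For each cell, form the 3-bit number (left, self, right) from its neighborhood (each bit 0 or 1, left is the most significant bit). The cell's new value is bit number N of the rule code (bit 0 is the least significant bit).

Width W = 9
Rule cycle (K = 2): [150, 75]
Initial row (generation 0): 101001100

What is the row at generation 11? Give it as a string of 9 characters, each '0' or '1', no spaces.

Gen 0: 101001100
Gen 1 (rule 150): 101110010
Gen 2 (rule 75): 001010100
Gen 3 (rule 150): 011010110
Gen 4 (rule 75): 111000110
Gen 5 (rule 150): 010101001
Gen 6 (rule 75): 100000010
Gen 7 (rule 150): 110000111
Gen 8 (rule 75): 110111101
Gen 9 (rule 150): 000011001
Gen 10 (rule 75): 111111010
Gen 11 (rule 150): 011110011

Answer: 011110011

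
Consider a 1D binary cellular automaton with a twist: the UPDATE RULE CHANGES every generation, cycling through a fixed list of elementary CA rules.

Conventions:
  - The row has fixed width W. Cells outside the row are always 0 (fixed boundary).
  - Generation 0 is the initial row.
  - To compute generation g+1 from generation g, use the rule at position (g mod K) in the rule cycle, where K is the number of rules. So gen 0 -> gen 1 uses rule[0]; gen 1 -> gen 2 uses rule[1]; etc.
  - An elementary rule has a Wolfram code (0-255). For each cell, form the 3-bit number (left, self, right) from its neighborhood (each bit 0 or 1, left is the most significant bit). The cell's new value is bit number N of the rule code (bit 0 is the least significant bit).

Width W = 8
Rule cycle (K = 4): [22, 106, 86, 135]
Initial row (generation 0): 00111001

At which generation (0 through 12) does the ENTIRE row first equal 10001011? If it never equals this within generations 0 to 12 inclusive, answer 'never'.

Answer: 7

Derivation:
Gen 0: 00111001
Gen 1 (rule 22): 01000111
Gen 2 (rule 106): 10001101
Gen 3 (rule 86): 11010101
Gen 4 (rule 135): 00010101
Gen 5 (rule 22): 00110101
Gen 6 (rule 106): 01111010
Gen 7 (rule 86): 10001011
Gen 8 (rule 135): 10111000
Gen 9 (rule 22): 10000100
Gen 10 (rule 106): 00001000
Gen 11 (rule 86): 00011100
Gen 12 (rule 135): 11101001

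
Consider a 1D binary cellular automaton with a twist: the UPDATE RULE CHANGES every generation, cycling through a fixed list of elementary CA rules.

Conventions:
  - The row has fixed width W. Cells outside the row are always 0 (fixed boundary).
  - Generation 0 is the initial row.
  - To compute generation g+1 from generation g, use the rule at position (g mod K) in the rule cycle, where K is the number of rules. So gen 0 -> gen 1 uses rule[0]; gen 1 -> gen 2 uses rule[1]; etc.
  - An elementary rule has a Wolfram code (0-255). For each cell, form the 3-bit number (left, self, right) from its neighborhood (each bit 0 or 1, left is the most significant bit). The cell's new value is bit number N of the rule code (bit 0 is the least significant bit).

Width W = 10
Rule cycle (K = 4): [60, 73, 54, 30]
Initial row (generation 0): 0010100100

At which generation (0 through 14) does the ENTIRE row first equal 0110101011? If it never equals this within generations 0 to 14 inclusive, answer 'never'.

Answer: never

Derivation:
Gen 0: 0010100100
Gen 1 (rule 60): 0011110110
Gen 2 (rule 73): 1010010110
Gen 3 (rule 54): 1111111001
Gen 4 (rule 30): 1000000111
Gen 5 (rule 60): 1100000100
Gen 6 (rule 73): 1101110001
Gen 7 (rule 54): 0010001011
Gen 8 (rule 30): 0111011010
Gen 9 (rule 60): 0100110111
Gen 10 (rule 73): 0000110101
Gen 11 (rule 54): 0001001111
Gen 12 (rule 30): 0011111000
Gen 13 (rule 60): 0010000100
Gen 14 (rule 73): 1000110001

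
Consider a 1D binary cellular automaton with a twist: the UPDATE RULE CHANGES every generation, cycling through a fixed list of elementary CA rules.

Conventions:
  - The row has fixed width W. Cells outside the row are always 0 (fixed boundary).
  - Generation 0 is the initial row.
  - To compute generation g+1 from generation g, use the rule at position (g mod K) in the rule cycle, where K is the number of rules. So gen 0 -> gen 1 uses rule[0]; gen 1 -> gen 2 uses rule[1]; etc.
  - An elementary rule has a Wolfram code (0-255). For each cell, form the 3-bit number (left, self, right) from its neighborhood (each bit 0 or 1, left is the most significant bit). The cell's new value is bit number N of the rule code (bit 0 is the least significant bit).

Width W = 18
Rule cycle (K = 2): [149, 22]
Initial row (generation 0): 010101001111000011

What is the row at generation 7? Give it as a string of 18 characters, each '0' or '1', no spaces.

Gen 0: 010101001111000011
Gen 1 (rule 149): 010101100110111000
Gen 2 (rule 22): 110100011000000100
Gen 3 (rule 149): 000111000111110111
Gen 4 (rule 22): 001000101000000000
Gen 5 (rule 149): 101110101111111111
Gen 6 (rule 22): 100000100000000000
Gen 7 (rule 149): 111110111111111111

Answer: 111110111111111111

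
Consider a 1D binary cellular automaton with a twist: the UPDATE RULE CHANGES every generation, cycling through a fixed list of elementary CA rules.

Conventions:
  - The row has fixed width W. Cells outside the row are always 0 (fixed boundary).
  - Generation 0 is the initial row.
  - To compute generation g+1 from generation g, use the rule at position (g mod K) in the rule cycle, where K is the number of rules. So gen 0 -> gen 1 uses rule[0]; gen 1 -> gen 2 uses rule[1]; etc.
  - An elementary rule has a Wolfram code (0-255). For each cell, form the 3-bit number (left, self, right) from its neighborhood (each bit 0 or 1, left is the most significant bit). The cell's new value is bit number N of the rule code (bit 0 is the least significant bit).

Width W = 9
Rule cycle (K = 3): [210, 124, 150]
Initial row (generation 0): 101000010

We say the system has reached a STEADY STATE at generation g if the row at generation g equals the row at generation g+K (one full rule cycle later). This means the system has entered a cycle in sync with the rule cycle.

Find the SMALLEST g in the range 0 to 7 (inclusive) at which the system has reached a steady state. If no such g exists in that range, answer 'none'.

Answer: none

Derivation:
Gen 0: 101000010
Gen 1 (rule 210): 000100101
Gen 2 (rule 124): 000110111
Gen 3 (rule 150): 001000010
Gen 4 (rule 210): 010100101
Gen 5 (rule 124): 011110111
Gen 6 (rule 150): 101100010
Gen 7 (rule 210): 000110101
Gen 8 (rule 124): 000111111
Gen 9 (rule 150): 001011110
Gen 10 (rule 210): 010001111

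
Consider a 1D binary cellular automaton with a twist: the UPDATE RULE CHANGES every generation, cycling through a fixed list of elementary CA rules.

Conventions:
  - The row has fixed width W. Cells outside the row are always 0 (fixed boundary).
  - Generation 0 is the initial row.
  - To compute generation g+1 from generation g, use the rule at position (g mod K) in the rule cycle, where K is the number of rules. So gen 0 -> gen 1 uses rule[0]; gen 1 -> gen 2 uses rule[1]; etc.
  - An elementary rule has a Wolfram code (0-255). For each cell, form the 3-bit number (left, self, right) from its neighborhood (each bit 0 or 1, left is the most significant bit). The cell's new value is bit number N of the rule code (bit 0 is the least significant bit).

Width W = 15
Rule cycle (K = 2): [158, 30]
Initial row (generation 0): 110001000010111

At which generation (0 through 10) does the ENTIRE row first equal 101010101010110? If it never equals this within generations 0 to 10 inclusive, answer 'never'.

Gen 0: 110001000010111
Gen 1 (rule 158): 101011100110110
Gen 2 (rule 30): 101010011100101
Gen 3 (rule 158): 101011111011101
Gen 4 (rule 30): 101010000010001
Gen 5 (rule 158): 101011000111011
Gen 6 (rule 30): 101010101100010
Gen 7 (rule 158): 101010101010111
Gen 8 (rule 30): 101010101010100
Gen 9 (rule 158): 101010101010110
Gen 10 (rule 30): 101010101010101

Answer: 9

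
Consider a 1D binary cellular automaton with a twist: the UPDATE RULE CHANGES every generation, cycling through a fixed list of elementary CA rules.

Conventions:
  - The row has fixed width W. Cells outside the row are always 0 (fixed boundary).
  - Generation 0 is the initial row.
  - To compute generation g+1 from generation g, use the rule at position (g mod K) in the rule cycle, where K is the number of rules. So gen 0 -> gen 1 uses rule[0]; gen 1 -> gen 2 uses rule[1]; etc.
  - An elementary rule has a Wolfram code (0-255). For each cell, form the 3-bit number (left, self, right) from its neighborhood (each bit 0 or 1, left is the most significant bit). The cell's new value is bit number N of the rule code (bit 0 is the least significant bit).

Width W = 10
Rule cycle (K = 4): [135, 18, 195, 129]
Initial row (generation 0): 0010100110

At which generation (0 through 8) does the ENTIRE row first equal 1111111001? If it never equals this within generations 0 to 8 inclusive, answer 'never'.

Gen 0: 0010100110
Gen 1 (rule 135): 1110101000
Gen 2 (rule 18): 0000000100
Gen 3 (rule 195): 1111111001
Gen 4 (rule 129): 0111110000
Gen 5 (rule 135): 1011100111
Gen 6 (rule 18): 0000011000
Gen 7 (rule 195): 1111101011
Gen 8 (rule 129): 0111000000

Answer: 3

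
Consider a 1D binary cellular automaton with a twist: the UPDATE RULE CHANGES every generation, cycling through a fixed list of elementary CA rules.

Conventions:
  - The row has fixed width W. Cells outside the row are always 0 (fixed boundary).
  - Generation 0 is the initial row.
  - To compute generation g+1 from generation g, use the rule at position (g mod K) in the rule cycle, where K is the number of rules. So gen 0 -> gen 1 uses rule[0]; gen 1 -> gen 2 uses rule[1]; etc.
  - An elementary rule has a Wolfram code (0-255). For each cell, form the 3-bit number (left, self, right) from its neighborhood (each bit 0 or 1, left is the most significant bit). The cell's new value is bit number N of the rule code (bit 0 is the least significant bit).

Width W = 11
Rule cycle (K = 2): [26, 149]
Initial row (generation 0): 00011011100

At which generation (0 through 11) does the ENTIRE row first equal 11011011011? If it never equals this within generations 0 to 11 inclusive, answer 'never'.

Gen 0: 00011011100
Gen 1 (rule 26): 00110010010
Gen 2 (rule 149): 10001011011
Gen 3 (rule 26): 01010010010
Gen 4 (rule 149): 01011011011
Gen 5 (rule 26): 10010010010
Gen 6 (rule 149): 11011011011
Gen 7 (rule 26): 10010010010
Gen 8 (rule 149): 11011011011
Gen 9 (rule 26): 10010010010
Gen 10 (rule 149): 11011011011
Gen 11 (rule 26): 10010010010

Answer: 6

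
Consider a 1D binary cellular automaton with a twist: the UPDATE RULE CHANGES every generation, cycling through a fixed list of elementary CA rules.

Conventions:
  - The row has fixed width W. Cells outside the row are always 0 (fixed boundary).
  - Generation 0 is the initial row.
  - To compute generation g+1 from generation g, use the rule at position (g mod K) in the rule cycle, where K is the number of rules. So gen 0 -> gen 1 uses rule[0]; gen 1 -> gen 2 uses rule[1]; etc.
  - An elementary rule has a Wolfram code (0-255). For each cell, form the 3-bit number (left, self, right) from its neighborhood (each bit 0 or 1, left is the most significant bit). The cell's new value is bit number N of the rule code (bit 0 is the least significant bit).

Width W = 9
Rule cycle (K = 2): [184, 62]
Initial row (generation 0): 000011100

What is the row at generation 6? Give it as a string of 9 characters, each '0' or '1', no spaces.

Gen 0: 000011100
Gen 1 (rule 184): 000011010
Gen 2 (rule 62): 000110111
Gen 3 (rule 184): 000101110
Gen 4 (rule 62): 001111001
Gen 5 (rule 184): 001110100
Gen 6 (rule 62): 011001110

Answer: 011001110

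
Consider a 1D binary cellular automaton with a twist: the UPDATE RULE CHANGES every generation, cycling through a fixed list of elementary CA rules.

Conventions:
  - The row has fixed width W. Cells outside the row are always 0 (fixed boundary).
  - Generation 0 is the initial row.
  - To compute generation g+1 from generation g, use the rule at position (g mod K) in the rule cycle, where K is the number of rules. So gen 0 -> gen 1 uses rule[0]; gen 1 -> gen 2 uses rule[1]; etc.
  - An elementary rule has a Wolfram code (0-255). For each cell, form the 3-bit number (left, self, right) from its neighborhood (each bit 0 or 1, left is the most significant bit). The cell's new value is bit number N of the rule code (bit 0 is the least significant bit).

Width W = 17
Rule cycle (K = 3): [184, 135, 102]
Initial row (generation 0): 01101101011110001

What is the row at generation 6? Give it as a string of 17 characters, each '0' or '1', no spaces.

Answer: 00110111110110110

Derivation:
Gen 0: 01101101011110001
Gen 1 (rule 184): 01011010111101000
Gen 2 (rule 135): 11000010011001011
Gen 3 (rule 102): 01000110101011101
Gen 4 (rule 184): 00100101010111010
Gen 5 (rule 135): 11101101010010010
Gen 6 (rule 102): 00110111110110110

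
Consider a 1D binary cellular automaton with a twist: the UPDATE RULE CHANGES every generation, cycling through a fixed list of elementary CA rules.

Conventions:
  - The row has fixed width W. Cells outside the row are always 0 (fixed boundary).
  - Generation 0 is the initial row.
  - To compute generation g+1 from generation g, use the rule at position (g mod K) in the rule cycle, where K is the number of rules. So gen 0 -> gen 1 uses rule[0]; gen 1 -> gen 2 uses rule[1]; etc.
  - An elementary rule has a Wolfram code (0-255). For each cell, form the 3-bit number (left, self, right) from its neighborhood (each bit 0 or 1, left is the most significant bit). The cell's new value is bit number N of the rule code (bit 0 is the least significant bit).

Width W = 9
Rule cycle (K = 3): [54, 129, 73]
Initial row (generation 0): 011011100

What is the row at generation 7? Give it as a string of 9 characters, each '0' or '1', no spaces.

Answer: 111100010

Derivation:
Gen 0: 011011100
Gen 1 (rule 54): 100100010
Gen 2 (rule 129): 000001000
Gen 3 (rule 73): 111100011
Gen 4 (rule 54): 000010100
Gen 5 (rule 129): 111000001
Gen 6 (rule 73): 101011100
Gen 7 (rule 54): 111100010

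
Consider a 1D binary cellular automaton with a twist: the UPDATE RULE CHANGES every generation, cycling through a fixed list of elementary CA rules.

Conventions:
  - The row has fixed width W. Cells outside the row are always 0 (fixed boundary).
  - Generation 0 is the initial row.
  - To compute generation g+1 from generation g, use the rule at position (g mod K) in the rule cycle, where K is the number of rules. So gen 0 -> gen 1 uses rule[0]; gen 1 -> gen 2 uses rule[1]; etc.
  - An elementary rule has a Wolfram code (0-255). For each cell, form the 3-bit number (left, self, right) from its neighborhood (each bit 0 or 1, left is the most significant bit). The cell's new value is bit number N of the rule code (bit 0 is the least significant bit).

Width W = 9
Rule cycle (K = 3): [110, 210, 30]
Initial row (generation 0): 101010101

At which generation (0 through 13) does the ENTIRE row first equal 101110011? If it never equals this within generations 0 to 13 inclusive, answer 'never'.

Gen 0: 101010101
Gen 1 (rule 110): 111111111
Gen 2 (rule 210): 011111111
Gen 3 (rule 30): 110000000
Gen 4 (rule 110): 110000000
Gen 5 (rule 210): 011000000
Gen 6 (rule 30): 110100000
Gen 7 (rule 110): 111100000
Gen 8 (rule 210): 011110000
Gen 9 (rule 30): 110001000
Gen 10 (rule 110): 110011000
Gen 11 (rule 210): 011101100
Gen 12 (rule 30): 110001010
Gen 13 (rule 110): 110011110

Answer: never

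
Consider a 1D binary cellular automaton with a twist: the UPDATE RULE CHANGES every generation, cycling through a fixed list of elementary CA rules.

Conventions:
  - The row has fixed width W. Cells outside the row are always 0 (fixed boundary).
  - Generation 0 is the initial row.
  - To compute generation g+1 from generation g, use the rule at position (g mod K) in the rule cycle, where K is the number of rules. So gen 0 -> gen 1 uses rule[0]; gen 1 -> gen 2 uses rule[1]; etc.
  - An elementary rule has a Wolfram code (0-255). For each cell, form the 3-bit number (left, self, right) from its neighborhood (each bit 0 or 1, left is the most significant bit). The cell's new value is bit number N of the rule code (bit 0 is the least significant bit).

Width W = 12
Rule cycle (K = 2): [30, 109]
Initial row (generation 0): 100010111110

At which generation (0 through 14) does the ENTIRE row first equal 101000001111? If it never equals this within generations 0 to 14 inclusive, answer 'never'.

Gen 0: 100010111110
Gen 1 (rule 30): 110110100001
Gen 2 (rule 109): 111111101101
Gen 3 (rule 30): 100000001001
Gen 4 (rule 109): 101111101001
Gen 5 (rule 30): 101000001111
Gen 6 (rule 109): 111011101001
Gen 7 (rule 30): 100010001111
Gen 8 (rule 109): 101010101001
Gen 9 (rule 30): 101010101111
Gen 10 (rule 109): 111111111001
Gen 11 (rule 30): 100000000111
Gen 12 (rule 109): 101111110101
Gen 13 (rule 30): 101000000101
Gen 14 (rule 109): 111011110111

Answer: 5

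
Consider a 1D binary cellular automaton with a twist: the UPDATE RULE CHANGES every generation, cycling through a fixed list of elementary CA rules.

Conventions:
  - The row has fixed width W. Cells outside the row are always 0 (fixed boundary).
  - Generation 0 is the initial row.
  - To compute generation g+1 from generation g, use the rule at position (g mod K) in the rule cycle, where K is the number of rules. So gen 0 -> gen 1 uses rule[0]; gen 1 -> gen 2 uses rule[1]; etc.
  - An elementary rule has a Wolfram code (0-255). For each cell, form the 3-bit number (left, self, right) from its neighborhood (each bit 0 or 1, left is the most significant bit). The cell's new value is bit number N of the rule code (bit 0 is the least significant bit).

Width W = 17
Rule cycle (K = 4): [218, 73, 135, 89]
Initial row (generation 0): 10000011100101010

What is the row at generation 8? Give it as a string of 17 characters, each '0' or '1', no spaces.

Gen 0: 10000011100101010
Gen 1 (rule 218): 01000111111000001
Gen 2 (rule 73): 00010100001011100
Gen 3 (rule 135): 11110101111001001
Gen 4 (rule 89): 10010001001100100
Gen 5 (rule 218): 01101010111111010
Gen 6 (rule 73): 01100000100001000
Gen 7 (rule 135): 10001111101111011
Gen 8 (rule 89): 01101000101001011

Answer: 01101000101001011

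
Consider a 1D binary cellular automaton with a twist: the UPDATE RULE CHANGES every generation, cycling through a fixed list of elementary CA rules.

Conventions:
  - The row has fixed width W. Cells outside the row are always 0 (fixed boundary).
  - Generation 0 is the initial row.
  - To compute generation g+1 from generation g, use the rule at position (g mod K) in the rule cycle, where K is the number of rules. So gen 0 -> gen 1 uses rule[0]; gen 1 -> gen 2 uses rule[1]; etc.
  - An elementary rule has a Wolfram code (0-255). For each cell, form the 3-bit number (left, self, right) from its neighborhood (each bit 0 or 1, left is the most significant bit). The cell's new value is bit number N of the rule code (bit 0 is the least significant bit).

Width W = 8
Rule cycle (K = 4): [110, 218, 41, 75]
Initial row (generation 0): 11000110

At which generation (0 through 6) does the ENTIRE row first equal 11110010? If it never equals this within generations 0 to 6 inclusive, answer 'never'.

Gen 0: 11000110
Gen 1 (rule 110): 11001110
Gen 2 (rule 218): 11111111
Gen 3 (rule 41): 10000000
Gen 4 (rule 75): 00111111
Gen 5 (rule 110): 01100001
Gen 6 (rule 218): 11110010

Answer: 6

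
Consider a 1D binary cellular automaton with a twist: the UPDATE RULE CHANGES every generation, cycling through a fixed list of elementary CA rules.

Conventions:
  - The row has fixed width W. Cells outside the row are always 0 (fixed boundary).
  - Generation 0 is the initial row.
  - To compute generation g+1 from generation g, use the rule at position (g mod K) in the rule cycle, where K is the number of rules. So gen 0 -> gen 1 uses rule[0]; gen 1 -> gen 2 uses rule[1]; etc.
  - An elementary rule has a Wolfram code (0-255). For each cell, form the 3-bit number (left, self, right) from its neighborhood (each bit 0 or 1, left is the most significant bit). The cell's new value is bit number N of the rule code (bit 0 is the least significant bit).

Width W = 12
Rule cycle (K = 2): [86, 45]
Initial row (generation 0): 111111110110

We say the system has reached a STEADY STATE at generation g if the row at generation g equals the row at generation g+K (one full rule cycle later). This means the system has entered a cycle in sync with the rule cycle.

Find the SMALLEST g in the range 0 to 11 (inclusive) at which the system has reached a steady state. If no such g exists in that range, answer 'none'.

Answer: none

Derivation:
Gen 0: 111111110110
Gen 1 (rule 86): 000000010011
Gen 2 (rule 45): 111111010010
Gen 3 (rule 86): 000001011111
Gen 4 (rule 45): 111101110000
Gen 5 (rule 86): 000100011000
Gen 6 (rule 45): 110101010011
Gen 7 (rule 86): 010101011101
Gen 8 (rule 45): 011111110011
Gen 9 (rule 86): 100000011101
Gen 10 (rule 45): 101111010011
Gen 11 (rule 86): 100001011101
Gen 12 (rule 45): 101101110011
Gen 13 (rule 86): 100100011101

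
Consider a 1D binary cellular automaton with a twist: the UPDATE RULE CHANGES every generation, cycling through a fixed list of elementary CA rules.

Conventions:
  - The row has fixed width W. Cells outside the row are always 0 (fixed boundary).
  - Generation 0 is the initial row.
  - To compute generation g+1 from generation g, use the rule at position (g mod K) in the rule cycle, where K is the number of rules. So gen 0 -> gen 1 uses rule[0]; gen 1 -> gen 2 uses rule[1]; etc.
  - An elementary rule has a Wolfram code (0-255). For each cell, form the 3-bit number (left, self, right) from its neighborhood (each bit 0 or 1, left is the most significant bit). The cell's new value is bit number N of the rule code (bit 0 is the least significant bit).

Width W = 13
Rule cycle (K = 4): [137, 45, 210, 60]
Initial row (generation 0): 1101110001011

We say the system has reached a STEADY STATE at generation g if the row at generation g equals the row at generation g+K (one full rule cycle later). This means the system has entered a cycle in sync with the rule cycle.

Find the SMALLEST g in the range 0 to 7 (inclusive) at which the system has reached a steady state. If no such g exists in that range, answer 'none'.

Answer: none

Derivation:
Gen 0: 1101110001011
Gen 1 (rule 137): 1001100100010
Gen 2 (rule 45): 1001000101010
Gen 3 (rule 210): 0110101000001
Gen 4 (rule 60): 0101111100001
Gen 5 (rule 137): 0001111001100
Gen 6 (rule 45): 1101000001001
Gen 7 (rule 210): 0100100010110
Gen 8 (rule 60): 0110110011101
Gen 9 (rule 137): 0100100011000
Gen 10 (rule 45): 0100101010011
Gen 11 (rule 210): 1011000001101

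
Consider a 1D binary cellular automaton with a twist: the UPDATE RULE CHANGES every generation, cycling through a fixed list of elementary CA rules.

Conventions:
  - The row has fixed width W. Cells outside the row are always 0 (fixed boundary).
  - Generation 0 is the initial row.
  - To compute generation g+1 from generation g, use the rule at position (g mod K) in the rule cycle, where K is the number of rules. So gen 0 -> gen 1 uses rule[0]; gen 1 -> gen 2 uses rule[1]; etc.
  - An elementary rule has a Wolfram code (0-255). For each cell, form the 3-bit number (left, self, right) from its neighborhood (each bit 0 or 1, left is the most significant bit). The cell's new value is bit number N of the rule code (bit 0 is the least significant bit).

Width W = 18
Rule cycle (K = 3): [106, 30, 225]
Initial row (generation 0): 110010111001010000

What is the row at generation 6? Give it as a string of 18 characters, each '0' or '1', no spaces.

Gen 0: 110010111001010000
Gen 1 (rule 106): 110101101010100000
Gen 2 (rule 30): 100101001010110000
Gen 3 (rule 225): 000010000101010111
Gen 4 (rule 106): 000100001010101101
Gen 5 (rule 30): 001110011010101001
Gen 6 (rule 225): 100110001101010000

Answer: 100110001101010000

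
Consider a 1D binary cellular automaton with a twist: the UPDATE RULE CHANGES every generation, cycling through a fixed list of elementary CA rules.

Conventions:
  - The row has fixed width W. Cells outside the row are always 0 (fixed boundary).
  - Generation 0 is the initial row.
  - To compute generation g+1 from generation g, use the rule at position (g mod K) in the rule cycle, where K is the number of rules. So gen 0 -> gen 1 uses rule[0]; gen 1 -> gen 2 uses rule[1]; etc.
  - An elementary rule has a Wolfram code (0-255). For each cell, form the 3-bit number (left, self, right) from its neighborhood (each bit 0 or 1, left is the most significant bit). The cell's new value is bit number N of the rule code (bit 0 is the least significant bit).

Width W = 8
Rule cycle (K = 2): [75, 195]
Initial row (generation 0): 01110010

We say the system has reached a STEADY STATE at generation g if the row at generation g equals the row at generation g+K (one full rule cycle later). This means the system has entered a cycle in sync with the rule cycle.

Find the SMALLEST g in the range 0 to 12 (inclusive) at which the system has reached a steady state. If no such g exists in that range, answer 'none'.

Answer: 11

Derivation:
Gen 0: 01110010
Gen 1 (rule 75): 11010100
Gen 2 (rule 195): 01000001
Gen 3 (rule 75): 10011110
Gen 4 (rule 195): 00101110
Gen 5 (rule 75): 11001010
Gen 6 (rule 195): 01010000
Gen 7 (rule 75): 10000111
Gen 8 (rule 195): 00111011
Gen 9 (rule 75): 11101011
Gen 10 (rule 195): 01100001
Gen 11 (rule 75): 11101110
Gen 12 (rule 195): 01100110
Gen 13 (rule 75): 11101110
Gen 14 (rule 195): 01100110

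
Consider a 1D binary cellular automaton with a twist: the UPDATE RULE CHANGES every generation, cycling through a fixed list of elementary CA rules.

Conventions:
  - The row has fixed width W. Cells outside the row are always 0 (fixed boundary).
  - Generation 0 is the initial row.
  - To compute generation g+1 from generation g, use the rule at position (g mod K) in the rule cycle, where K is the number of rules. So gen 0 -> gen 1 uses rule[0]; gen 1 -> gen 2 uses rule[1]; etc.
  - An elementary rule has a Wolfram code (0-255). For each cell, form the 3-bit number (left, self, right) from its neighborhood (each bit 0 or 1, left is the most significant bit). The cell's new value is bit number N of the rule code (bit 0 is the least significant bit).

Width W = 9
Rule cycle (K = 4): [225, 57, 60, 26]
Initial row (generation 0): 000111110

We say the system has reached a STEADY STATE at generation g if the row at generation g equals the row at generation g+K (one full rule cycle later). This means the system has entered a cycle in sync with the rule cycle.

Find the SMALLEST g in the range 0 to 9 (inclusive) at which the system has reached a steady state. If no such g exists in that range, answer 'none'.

Gen 0: 000111110
Gen 1 (rule 225): 110011110
Gen 2 (rule 57): 101010001
Gen 3 (rule 60): 111111001
Gen 4 (rule 26): 100000110
Gen 5 (rule 225): 001110010
Gen 6 (rule 57): 101001001
Gen 7 (rule 60): 111101101
Gen 8 (rule 26): 100001000
Gen 9 (rule 225): 001100011
Gen 10 (rule 57): 101011010
Gen 11 (rule 60): 111110111
Gen 12 (rule 26): 100000100
Gen 13 (rule 225): 001110001

Answer: none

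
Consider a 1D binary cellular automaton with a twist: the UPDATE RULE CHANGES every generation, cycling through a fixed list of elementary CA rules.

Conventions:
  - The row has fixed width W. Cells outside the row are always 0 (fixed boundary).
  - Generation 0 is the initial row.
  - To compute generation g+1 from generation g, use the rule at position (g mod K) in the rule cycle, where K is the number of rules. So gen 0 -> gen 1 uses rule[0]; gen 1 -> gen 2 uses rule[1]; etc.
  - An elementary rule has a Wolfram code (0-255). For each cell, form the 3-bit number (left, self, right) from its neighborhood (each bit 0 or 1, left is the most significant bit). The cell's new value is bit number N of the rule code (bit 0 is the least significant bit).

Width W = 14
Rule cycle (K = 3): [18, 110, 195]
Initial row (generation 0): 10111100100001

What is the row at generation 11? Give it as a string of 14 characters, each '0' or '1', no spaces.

Gen 0: 10111100100001
Gen 1 (rule 18): 00000011010010
Gen 2 (rule 110): 00000111110110
Gen 3 (rule 195): 11111011110010
Gen 4 (rule 18): 00000000001101
Gen 5 (rule 110): 00000000011111
Gen 6 (rule 195): 11111111101111
Gen 7 (rule 18): 00000000000000
Gen 8 (rule 110): 00000000000000
Gen 9 (rule 195): 11111111111111
Gen 10 (rule 18): 00000000000000
Gen 11 (rule 110): 00000000000000

Answer: 00000000000000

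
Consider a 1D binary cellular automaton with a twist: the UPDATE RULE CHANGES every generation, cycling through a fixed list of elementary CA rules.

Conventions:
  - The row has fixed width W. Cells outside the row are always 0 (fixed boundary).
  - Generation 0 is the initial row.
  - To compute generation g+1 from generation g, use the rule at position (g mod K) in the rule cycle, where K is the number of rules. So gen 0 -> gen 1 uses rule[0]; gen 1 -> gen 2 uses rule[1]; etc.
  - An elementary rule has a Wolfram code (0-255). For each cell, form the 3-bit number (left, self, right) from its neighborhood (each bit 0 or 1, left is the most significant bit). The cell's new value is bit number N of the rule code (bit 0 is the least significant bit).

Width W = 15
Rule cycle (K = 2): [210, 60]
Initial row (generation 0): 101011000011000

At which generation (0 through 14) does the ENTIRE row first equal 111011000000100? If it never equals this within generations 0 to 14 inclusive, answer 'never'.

Answer: never

Derivation:
Gen 0: 101011000011000
Gen 1 (rule 210): 000001100101100
Gen 2 (rule 60): 000001010111010
Gen 3 (rule 210): 000010000011001
Gen 4 (rule 60): 000011000010101
Gen 5 (rule 210): 000101100100000
Gen 6 (rule 60): 000111010110000
Gen 7 (rule 210): 001011000011000
Gen 8 (rule 60): 001110100010100
Gen 9 (rule 210): 010110010100010
Gen 10 (rule 60): 011101011110011
Gen 11 (rule 210): 101100001111101
Gen 12 (rule 60): 111010001000011
Gen 13 (rule 210): 011001010100101
Gen 14 (rule 60): 010101111110111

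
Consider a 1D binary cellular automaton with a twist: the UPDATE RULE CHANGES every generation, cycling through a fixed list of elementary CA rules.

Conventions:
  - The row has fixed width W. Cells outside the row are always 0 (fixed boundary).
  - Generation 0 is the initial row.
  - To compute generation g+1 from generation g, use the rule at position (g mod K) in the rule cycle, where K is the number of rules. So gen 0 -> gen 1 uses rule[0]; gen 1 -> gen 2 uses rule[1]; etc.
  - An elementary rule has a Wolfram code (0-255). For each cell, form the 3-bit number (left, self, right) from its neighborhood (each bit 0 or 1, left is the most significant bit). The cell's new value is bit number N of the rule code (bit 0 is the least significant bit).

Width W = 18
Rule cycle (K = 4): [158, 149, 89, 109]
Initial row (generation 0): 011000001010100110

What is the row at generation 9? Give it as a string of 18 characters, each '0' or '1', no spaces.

Answer: 111001100101011110

Derivation:
Gen 0: 011000001010100110
Gen 1 (rule 158): 110100011010111101
Gen 2 (rule 149): 000111000010011001
Gen 3 (rule 89): 110101111001011100
Gen 4 (rule 109): 111111001001110101
Gen 5 (rule 158): 111110111111100101
Gen 6 (rule 149): 011100011111010101
Gen 7 (rule 89): 010111010001000000
Gen 8 (rule 109): 011101110101011111
Gen 9 (rule 158): 111001100101011110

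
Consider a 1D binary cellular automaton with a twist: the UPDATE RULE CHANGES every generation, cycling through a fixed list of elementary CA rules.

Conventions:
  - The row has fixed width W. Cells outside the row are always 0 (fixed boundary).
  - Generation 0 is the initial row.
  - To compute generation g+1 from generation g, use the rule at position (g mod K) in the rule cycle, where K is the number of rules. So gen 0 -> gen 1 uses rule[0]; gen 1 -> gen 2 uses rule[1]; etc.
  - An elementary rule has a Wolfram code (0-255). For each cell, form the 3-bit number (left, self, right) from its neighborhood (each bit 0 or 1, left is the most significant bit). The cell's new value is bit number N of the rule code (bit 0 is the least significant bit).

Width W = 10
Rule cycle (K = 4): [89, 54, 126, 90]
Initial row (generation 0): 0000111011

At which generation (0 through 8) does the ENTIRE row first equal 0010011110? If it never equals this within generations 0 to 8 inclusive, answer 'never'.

Gen 0: 0000111011
Gen 1 (rule 89): 1110101011
Gen 2 (rule 54): 0001111100
Gen 3 (rule 126): 0011000110
Gen 4 (rule 90): 0111101111
Gen 5 (rule 89): 0100101001
Gen 6 (rule 54): 1111111111
Gen 7 (rule 126): 1000000001
Gen 8 (rule 90): 0100000010

Answer: never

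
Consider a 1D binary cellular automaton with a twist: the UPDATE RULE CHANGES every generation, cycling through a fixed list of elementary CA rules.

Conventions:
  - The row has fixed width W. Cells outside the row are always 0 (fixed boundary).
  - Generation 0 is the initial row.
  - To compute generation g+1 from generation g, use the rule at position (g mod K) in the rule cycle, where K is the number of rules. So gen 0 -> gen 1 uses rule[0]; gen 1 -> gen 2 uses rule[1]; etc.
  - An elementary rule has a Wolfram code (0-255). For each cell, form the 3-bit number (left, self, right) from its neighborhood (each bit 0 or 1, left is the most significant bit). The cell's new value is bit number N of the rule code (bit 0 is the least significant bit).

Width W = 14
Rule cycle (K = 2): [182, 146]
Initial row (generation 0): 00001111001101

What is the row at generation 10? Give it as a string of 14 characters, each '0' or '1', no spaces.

Gen 0: 00001111001101
Gen 1 (rule 182): 00010110110011
Gen 2 (rule 146): 00100000001100
Gen 3 (rule 182): 01110000010010
Gen 4 (rule 146): 10101000101101
Gen 5 (rule 182): 11111101110011
Gen 6 (rule 146): 01111000101100
Gen 7 (rule 182): 10110101110010
Gen 8 (rule 146): 00000000101101
Gen 9 (rule 182): 00000001110011
Gen 10 (rule 146): 00000010101100

Answer: 00000010101100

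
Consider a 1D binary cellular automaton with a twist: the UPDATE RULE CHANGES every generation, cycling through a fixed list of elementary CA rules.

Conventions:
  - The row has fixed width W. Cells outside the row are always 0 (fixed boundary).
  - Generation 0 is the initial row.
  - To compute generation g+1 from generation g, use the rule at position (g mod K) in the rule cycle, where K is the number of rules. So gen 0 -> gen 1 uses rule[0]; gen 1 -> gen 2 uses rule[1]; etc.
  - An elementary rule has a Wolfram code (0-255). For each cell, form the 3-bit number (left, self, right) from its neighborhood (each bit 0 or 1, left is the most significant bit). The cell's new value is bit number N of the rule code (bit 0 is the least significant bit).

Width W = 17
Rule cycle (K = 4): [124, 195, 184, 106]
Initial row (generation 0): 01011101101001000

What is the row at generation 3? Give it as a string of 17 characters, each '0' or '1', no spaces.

Gen 0: 01011101101001000
Gen 1 (rule 124): 01110111111101100
Gen 2 (rule 195): 10110011111100101
Gen 3 (rule 184): 01101011111010010

Answer: 01101011111010010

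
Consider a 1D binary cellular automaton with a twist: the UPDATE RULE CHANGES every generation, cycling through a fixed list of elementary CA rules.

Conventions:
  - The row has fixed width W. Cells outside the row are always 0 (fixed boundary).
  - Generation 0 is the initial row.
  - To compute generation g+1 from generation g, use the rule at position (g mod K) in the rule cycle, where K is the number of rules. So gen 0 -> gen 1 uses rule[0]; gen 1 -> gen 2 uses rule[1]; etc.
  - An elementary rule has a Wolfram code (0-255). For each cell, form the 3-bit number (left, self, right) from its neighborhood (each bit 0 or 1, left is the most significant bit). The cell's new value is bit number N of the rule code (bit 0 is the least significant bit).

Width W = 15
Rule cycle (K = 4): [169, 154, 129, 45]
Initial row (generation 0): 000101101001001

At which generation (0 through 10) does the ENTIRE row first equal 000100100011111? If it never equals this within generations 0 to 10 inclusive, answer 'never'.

Answer: 3

Derivation:
Gen 0: 000101101001001
Gen 1 (rule 169): 110011010000000
Gen 2 (rule 154): 101110001000000
Gen 3 (rule 129): 000100100011111
Gen 4 (rule 45): 110100101010000
Gen 5 (rule 169): 101000010100111
Gen 6 (rule 154): 000100100011110
Gen 7 (rule 129): 110000001001100
Gen 8 (rule 45): 100111101001001
Gen 9 (rule 169): 000111010000000
Gen 10 (rule 154): 001110001000000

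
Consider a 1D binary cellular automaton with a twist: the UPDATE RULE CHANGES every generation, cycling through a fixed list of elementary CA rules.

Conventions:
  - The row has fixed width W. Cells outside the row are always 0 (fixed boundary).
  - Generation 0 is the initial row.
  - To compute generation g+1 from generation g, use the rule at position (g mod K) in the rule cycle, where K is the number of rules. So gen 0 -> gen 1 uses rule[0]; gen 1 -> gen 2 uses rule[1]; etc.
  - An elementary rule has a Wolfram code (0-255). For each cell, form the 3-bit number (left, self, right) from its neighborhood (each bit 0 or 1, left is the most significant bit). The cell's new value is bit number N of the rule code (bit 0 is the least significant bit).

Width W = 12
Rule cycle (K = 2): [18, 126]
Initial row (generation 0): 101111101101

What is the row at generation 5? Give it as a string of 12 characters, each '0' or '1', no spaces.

Answer: 000000000000

Derivation:
Gen 0: 101111101101
Gen 1 (rule 18): 000000000000
Gen 2 (rule 126): 000000000000
Gen 3 (rule 18): 000000000000
Gen 4 (rule 126): 000000000000
Gen 5 (rule 18): 000000000000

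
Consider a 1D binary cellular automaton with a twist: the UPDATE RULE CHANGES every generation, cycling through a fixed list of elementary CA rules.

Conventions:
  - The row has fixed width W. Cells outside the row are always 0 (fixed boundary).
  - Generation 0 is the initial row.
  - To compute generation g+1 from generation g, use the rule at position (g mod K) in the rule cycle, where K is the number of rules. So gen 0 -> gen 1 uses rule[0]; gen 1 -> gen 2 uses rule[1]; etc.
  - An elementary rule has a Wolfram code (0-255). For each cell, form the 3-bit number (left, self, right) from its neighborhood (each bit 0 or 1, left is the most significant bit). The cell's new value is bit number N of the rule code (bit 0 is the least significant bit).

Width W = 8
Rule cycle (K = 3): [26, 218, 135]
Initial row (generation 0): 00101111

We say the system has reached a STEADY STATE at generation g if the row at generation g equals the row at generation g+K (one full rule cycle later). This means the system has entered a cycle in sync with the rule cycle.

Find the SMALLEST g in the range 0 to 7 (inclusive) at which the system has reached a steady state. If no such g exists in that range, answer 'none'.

Answer: 1

Derivation:
Gen 0: 00101111
Gen 1 (rule 26): 01001000
Gen 2 (rule 218): 10110100
Gen 3 (rule 135): 10000101
Gen 4 (rule 26): 01001000
Gen 5 (rule 218): 10110100
Gen 6 (rule 135): 10000101
Gen 7 (rule 26): 01001000
Gen 8 (rule 218): 10110100
Gen 9 (rule 135): 10000101
Gen 10 (rule 26): 01001000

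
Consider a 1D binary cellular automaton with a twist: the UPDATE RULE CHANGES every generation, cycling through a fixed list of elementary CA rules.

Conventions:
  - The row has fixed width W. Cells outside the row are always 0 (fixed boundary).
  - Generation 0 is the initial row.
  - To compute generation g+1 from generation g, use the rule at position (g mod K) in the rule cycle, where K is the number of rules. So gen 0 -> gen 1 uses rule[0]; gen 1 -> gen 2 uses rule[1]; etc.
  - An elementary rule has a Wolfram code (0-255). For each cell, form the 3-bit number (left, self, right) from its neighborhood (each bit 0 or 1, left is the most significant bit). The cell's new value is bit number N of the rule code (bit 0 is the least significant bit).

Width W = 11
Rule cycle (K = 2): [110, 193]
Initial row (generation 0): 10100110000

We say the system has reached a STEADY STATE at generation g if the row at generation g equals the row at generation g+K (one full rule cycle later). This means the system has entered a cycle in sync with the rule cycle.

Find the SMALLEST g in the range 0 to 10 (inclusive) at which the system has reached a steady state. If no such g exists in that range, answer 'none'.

Answer: none

Derivation:
Gen 0: 10100110000
Gen 1 (rule 110): 11101110000
Gen 2 (rule 193): 01100110111
Gen 3 (rule 110): 11101111101
Gen 4 (rule 193): 01100111100
Gen 5 (rule 110): 11101100100
Gen 6 (rule 193): 01100100001
Gen 7 (rule 110): 11101100011
Gen 8 (rule 193): 01100101001
Gen 9 (rule 110): 11101111011
Gen 10 (rule 193): 01100111001
Gen 11 (rule 110): 11101101011
Gen 12 (rule 193): 01100100001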